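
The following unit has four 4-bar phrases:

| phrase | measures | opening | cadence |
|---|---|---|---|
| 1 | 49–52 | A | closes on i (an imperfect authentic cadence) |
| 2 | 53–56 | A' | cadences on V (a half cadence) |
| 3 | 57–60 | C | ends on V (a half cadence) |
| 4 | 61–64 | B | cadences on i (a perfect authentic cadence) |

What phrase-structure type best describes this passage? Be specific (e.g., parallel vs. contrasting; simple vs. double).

Four phrases in two halves: the first half (mm. 49–56) ends with a half cadence, the second (mm. 57-64) with a perfect authentic cadence — a large antecedent–consequent pair, i.e. a double period.
Phrase 3 begins with different material from phrase 1, making it contrasting.

contrasting double period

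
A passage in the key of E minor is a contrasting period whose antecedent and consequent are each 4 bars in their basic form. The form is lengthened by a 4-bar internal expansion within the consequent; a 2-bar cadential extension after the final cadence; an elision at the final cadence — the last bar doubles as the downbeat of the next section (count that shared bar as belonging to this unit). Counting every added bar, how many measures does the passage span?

14 measures

Basic contrasting period: 4 + 4 = 8 bars.
8 (basic form) + 4 (internal expansion) + 2 (cadential extension) = 14.
The elision shares a bar with the next section but does not change this unit's count.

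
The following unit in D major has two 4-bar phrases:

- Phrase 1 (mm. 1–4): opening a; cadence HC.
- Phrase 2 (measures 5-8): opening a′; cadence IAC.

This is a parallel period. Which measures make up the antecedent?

measures 1–4

The phrase ending with the weaker cadence (half cadence) is the antecedent; the one ending more conclusively (imperfect authentic cadence) is the consequent. The antecedent is measures 1–4.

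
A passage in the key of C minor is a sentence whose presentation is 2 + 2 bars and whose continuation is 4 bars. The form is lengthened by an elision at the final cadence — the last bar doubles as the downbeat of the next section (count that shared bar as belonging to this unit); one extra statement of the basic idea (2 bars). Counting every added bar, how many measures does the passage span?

10 measures

Basic sentence: 2 + 2 + 4 = 8 bars.
8 (basic form) + 2 (extra statement) = 10.
The elision shares a bar with the next section but does not change this unit's count.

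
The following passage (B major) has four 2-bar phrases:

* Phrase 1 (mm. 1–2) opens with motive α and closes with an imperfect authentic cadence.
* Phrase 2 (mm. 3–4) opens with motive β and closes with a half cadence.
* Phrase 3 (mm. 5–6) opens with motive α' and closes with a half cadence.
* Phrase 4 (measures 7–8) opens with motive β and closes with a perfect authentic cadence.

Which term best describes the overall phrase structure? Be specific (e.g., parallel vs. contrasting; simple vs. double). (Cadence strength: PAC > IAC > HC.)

Four phrases in two halves: the first half (measures 1-4) ends with a half cadence, the second (bars 5-8) with a perfect authentic cadence — a large antecedent–consequent pair, i.e. a double period.
Phrase 3 begins with the same material as phrase 1, making it parallel.

parallel double period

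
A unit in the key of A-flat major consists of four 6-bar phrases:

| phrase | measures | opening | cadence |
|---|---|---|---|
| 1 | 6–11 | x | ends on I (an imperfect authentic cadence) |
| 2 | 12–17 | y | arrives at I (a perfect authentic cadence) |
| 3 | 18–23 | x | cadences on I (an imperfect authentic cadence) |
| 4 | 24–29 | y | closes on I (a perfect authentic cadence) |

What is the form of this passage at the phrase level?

repeated period

The cadence pattern IAC–PAC–IAC–PAC is weak–strong twice, and phrases 3–4 restate phrases 1–2: a period heard twice, not a double period (which would end weakly at phrase 2).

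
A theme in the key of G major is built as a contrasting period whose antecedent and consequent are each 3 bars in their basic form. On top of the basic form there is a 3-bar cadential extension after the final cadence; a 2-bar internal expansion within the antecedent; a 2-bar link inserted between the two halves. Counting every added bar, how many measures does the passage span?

Basic contrasting period: 3 + 3 = 6 bars.
6 (basic form) + 3 (cadential extension) + 2 (internal expansion) + 2 (link) = 13.

13 measures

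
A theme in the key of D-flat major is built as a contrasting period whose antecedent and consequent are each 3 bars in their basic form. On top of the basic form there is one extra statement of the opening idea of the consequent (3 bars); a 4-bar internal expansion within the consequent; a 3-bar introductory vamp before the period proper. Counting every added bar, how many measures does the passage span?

16 measures

Basic contrasting period: 3 + 3 = 6 bars.
6 (basic form) + 3 (extra statement) + 4 (internal expansion) + 3 (introduction) = 16.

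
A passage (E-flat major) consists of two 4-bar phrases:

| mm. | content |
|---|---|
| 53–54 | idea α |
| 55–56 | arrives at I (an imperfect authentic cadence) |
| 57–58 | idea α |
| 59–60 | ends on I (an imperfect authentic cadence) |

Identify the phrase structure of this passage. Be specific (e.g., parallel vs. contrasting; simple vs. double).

Both phrases have the same opening (α) and the same cadence (imperfect authentic cadence): the second is a restatement, not a consequent, so this is a repeated phrase rather than a period.

repeated phrase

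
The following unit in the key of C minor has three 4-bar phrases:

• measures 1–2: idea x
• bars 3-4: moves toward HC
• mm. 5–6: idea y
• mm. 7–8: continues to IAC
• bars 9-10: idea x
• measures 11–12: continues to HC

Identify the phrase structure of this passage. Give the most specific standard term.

The final phrase closes with a half cadence, which is not stronger than the preceding imperfect authentic cadence; the 3 phrases lack an overall antecedent–consequent design and so form a phrase group.

phrase group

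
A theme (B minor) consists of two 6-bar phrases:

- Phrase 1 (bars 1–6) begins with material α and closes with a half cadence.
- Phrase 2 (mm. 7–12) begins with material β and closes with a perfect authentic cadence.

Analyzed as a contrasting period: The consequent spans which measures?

The antecedent is the phrase ending with the weaker cadence (half cadence, phrase 1) and the consequent the one ending more conclusively (perfect authentic cadence, phrase 2); the consequent is bars 7–12.

measures 7–12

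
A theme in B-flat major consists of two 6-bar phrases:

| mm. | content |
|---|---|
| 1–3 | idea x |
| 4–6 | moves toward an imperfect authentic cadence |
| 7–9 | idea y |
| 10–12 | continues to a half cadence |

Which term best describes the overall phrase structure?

phrase group

The second phrase closes with a half cadence, which is not stronger than the first phrase's imperfect authentic cadence; without a weak→strong cadential pair there is no antecedent–consequent relationship, so this is a phrase group rather than a period.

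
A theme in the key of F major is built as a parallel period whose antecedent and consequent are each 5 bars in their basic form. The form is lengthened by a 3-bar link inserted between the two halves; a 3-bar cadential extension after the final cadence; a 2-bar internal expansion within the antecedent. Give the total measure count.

18 measures

Basic parallel period: 5 + 5 = 10 bars.
10 (basic form) + 3 (link) + 3 (cadential extension) + 2 (internal expansion) = 18.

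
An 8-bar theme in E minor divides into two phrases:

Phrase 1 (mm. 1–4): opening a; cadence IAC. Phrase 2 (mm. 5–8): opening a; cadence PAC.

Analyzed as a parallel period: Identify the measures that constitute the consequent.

The antecedent is the phrase ending with the weaker cadence (imperfect authentic cadence, phrase 1) and the consequent the one ending more conclusively (perfect authentic cadence, phrase 2); the consequent is mm. 5-8.

measures 5–8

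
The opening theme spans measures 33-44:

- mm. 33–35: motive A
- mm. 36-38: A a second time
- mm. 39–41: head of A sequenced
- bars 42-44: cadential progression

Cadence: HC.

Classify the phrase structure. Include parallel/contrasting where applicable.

sentence

Basic idea (measures 33–35) + its repetition (bars 36–38) form the presentation; fragmentation and cadence (measures 39-44) form the continuation — the 12-bar whole is a sentence.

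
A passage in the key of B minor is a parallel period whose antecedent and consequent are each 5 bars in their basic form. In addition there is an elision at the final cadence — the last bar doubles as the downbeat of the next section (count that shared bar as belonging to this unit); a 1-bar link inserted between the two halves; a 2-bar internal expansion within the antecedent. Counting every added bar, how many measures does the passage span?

13 measures

Basic parallel period: 5 + 5 = 10 bars.
10 (basic form) + 1 (link) + 2 (internal expansion) = 13.
The elision shares a bar with the next section but does not change this unit's count.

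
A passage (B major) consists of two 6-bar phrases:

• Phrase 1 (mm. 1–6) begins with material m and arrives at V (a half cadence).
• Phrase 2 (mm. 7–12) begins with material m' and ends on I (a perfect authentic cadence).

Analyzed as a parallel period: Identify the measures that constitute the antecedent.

measures 1–6

The antecedent is the phrase ending with the weaker cadence (half cadence, phrase 1) and the consequent the one ending more conclusively (perfect authentic cadence, phrase 2); the antecedent is bars 1–6.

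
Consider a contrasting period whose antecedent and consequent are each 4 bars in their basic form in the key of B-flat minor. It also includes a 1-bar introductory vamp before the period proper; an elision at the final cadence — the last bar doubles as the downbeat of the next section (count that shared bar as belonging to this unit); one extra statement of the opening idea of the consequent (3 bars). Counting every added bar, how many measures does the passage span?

Basic contrasting period: 4 + 4 = 8 bars.
8 (basic form) + 1 (introduction) + 3 (extra statement) = 12.
The elision shares a bar with the next section but does not change this unit's count.

12 measures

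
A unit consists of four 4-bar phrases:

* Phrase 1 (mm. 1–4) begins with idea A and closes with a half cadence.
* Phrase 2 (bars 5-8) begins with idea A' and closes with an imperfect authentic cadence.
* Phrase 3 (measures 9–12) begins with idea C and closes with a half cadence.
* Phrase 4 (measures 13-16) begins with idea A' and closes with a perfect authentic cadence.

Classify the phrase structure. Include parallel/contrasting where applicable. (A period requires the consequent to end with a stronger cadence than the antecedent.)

Four phrases in two halves: the first half (mm. 1–8) ends with an imperfect authentic cadence, the second (mm. 9-16) with a perfect authentic cadence — a large antecedent–consequent pair, i.e. a double period.
Phrase 3 begins with different material from phrase 1, making it contrasting.

contrasting double period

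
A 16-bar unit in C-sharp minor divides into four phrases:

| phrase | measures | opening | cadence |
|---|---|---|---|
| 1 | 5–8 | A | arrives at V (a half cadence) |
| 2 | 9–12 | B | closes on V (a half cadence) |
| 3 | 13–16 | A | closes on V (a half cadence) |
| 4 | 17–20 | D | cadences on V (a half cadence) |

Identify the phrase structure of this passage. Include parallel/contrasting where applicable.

Phrase 4 ends with a half cadence, no stronger than phrase 2's half cadence, so the four phrases do not form a double period; nor do phrases 3–4 duplicate 1–2, so it is not a repeated period. With no phrase reaching a conclusive cadence, the passage is a phrase group.

phrase group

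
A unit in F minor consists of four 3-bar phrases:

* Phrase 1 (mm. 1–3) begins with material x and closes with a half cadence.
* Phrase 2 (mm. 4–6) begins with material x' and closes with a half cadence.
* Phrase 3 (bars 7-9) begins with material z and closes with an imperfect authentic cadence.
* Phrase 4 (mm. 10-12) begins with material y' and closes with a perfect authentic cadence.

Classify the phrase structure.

Four phrases in two halves: the first half (measures 1-6) ends with a half cadence, the second (mm. 7–12) with a perfect authentic cadence — a large antecedent–consequent pair, i.e. a double period.
Phrase 3 begins with different material from phrase 1, making it contrasting.

contrasting double period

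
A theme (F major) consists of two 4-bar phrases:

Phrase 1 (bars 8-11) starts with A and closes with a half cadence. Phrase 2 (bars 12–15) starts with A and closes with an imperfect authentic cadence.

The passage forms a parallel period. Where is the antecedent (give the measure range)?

measures 8–11

The antecedent is the phrase ending with the weaker cadence (half cadence, phrase 1) and the consequent the one ending more conclusively (imperfect authentic cadence, phrase 2); the antecedent is measures 8–11.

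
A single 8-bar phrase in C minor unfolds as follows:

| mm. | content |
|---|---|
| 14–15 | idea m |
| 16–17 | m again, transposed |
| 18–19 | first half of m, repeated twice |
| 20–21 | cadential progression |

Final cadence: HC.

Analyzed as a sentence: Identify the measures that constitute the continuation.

measures 18–21

After the presentation (bars 14-17), the continuation covers the fragmentation through the cadence: bars 18–21.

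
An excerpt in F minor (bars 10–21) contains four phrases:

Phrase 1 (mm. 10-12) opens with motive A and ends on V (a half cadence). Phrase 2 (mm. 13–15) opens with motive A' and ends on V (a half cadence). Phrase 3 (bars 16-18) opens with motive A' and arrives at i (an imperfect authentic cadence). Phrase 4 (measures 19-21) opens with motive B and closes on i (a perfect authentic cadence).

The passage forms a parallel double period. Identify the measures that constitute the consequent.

measures 16–21

In a double period the four phrases pair into a large antecedent (phrases 1–2, ending half cadence) and a large consequent (phrases 3–4, ending perfect authentic cadence). The consequent spans bars 16–21.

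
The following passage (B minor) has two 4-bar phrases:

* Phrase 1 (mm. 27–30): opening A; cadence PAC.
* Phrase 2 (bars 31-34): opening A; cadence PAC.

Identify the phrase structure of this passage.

Both phrases have the same opening (A) and the same cadence (perfect authentic cadence): the second is a restatement, not a consequent, so this is a repeated phrase rather than a period.

repeated phrase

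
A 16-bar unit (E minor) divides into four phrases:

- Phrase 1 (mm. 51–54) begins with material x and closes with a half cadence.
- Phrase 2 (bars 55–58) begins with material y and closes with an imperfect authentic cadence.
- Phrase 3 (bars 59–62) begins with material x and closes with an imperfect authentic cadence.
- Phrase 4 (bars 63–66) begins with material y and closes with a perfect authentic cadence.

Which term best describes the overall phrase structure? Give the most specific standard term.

Four phrases in two halves: the first half (measures 51–58) ends with an imperfect authentic cadence, the second (mm. 59–66) with a perfect authentic cadence — a large antecedent–consequent pair, i.e. a double period.
Phrase 3 begins with the same material as phrase 1, making it parallel.

parallel double period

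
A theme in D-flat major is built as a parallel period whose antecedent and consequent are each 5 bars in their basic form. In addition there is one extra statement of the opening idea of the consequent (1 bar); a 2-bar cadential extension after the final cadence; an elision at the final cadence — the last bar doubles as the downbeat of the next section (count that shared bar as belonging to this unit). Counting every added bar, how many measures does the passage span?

13 measures

Basic parallel period: 5 + 5 = 10 bars.
10 (basic form) + 1 (extra statement) + 2 (cadential extension) = 13.
The elision shares a bar with the next section but does not change this unit's count.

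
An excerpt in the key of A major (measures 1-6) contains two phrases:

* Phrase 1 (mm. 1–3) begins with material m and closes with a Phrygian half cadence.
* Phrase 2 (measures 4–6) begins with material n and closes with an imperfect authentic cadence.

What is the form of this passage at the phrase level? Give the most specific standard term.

contrasting period

Phrase 1 ends with a Phrygian half cadence (weaker) and phrase 2 with an imperfect authentic cadence (stronger): antecedent + consequent = a period.
The two phrases open with different material (m / n), so the period is contrasting.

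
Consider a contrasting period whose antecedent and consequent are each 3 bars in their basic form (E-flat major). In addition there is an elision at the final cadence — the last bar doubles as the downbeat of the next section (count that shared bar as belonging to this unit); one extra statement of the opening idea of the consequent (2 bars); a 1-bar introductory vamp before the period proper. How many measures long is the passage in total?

Basic contrasting period: 3 + 3 = 6 bars.
6 (basic form) + 2 (extra statement) + 1 (introduction) = 9.
The elision shares a bar with the next section but does not change this unit's count.

9 measures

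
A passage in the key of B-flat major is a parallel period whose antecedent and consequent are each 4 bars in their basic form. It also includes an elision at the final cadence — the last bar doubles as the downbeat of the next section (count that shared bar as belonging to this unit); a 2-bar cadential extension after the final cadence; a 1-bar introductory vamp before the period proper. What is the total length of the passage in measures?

11 measures

Basic parallel period: 4 + 4 = 8 bars.
8 (basic form) + 2 (cadential extension) + 1 (introduction) = 11.
The elision shares a bar with the next section but does not change this unit's count.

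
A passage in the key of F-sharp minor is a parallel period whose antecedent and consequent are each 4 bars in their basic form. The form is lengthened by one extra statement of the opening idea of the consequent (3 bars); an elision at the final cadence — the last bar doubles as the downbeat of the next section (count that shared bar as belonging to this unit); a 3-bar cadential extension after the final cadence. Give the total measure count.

14 measures

Basic parallel period: 4 + 4 = 8 bars.
8 (basic form) + 3 (extra statement) + 3 (cadential extension) = 14.
The elision shares a bar with the next section but does not change this unit's count.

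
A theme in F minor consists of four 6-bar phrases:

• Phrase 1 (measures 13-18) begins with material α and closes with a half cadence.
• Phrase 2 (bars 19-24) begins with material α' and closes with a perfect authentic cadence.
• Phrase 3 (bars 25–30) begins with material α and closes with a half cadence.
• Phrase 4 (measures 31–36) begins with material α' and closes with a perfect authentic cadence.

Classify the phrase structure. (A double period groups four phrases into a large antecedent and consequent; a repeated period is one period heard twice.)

The cadence pattern HC–PAC–HC–PAC is weak–strong twice, and phrases 3–4 restate phrases 1–2: a period heard twice, not a double period (which would end weakly at phrase 2).

repeated period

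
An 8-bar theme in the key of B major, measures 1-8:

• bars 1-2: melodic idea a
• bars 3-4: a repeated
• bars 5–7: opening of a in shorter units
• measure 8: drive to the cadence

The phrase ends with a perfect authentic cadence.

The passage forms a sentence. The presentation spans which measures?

The presentation of a sentence is the basic idea (bars 1–2) plus its repetition (mm. 3-4); the presentation is therefore mm. 1–4.

measures 1–4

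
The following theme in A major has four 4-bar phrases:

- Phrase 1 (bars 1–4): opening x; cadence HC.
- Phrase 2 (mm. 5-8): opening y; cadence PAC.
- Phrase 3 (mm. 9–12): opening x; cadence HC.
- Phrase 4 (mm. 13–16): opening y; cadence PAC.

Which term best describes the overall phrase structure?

The cadence pattern HC–PAC–HC–PAC is weak–strong twice, and phrases 3–4 restate phrases 1–2: a period heard twice, not a double period (which would end weakly at phrase 2).

repeated period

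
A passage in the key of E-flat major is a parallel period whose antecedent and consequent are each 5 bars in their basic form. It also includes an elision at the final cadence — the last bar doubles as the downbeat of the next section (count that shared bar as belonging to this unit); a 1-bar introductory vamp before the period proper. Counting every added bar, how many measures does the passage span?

11 measures

Basic parallel period: 5 + 5 = 10 bars.
10 (basic form) + 1 (introduction) = 11.
The elision shares a bar with the next section but does not change this unit's count.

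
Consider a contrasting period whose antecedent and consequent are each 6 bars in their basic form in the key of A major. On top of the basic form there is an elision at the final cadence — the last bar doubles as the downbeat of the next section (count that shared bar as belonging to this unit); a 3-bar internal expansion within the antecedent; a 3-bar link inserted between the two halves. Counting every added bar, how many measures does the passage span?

Basic contrasting period: 6 + 6 = 12 bars.
12 (basic form) + 3 (internal expansion) + 3 (link) = 18.
The elision shares a bar with the next section but does not change this unit's count.

18 measures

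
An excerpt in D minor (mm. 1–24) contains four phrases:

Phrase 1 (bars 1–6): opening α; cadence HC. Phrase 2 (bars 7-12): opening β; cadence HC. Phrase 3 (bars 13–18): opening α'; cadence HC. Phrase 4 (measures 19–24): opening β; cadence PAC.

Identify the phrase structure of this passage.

parallel double period

Four phrases in two halves: the first half (bars 1-12) ends with a half cadence, the second (measures 13-24) with a perfect authentic cadence — a large antecedent–consequent pair, i.e. a double period.
Phrase 3 begins with the same material as phrase 1, making it parallel.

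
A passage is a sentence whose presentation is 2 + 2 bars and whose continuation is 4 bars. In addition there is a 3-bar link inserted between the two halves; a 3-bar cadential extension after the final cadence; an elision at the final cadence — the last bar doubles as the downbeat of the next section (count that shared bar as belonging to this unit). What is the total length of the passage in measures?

Basic sentence: 2 + 2 + 4 = 8 bars.
8 (basic form) + 3 (link) + 3 (cadential extension) = 14.
The elision shares a bar with the next section but does not change this unit's count.

14 measures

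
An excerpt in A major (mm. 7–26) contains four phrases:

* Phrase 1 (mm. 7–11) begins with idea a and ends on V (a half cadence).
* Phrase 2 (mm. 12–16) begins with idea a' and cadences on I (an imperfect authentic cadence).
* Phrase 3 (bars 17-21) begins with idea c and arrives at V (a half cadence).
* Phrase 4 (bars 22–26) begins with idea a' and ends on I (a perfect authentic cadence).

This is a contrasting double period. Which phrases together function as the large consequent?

In a double period the first pair of phrases (ending imperfect authentic cadence) is the large antecedent and the second pair (ending perfect authentic cadence) is the large consequent; the consequent is phrases 3 and 4.

phrases 3 and 4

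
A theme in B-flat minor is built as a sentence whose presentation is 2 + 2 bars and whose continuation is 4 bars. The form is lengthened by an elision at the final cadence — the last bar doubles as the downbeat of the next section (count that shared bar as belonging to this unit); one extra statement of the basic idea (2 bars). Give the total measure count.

10 measures

Basic sentence: 2 + 2 + 4 = 8 bars.
8 (basic form) + 2 (extra statement) = 10.
The elision shares a bar with the next section but does not change this unit's count.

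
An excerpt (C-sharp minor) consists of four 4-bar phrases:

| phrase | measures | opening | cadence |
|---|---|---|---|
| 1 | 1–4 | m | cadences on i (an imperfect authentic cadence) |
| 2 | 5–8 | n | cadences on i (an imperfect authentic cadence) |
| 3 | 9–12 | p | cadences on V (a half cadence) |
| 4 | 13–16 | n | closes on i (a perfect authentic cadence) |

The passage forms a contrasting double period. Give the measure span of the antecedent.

measures 1–8

In a double period the first pair of phrases (ending imperfect authentic cadence) is the large antecedent and the second pair (ending perfect authentic cadence) is the large consequent; the antecedent is measures 1–8.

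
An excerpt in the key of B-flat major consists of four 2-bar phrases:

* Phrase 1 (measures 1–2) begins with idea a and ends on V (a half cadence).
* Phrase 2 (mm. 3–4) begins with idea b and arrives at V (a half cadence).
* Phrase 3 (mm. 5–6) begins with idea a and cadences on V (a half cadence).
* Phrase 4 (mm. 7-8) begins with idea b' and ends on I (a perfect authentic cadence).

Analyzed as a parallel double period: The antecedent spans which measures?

In a double period the four phrases pair into a large antecedent (phrases 1–2, ending half cadence) and a large consequent (phrases 3–4, ending perfect authentic cadence). The antecedent spans mm. 1-4.

measures 1–4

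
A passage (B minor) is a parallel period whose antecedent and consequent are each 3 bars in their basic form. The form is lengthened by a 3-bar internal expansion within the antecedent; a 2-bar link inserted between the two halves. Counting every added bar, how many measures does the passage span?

Basic parallel period: 3 + 3 = 6 bars.
6 (basic form) + 3 (internal expansion) + 2 (link) = 11.

11 measures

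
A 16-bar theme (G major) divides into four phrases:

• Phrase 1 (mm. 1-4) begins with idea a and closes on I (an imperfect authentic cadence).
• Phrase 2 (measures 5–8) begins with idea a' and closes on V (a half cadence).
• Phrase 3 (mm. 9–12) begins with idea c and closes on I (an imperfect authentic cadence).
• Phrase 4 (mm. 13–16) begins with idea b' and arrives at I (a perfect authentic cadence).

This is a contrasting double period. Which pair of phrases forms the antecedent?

In a double period the first pair of phrases (ending half cadence) is the large antecedent and the second pair (ending perfect authentic cadence) is the large consequent; the antecedent is phrases 1 and 2.

phrases 1 and 2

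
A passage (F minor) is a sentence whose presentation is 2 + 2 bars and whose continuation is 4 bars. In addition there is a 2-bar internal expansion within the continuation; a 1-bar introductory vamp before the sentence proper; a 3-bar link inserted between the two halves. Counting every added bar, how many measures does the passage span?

Basic sentence: 2 + 2 + 4 = 8 bars.
8 (basic form) + 2 (internal expansion) + 1 (introduction) + 3 (link) = 14.

14 measures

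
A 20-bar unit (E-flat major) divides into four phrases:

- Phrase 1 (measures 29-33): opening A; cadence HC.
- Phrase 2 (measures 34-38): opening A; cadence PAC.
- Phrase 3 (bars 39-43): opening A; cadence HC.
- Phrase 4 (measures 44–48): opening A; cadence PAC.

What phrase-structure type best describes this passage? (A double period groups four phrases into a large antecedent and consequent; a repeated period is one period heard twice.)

repeated period

The cadence pattern HC–PAC–HC–PAC is weak–strong twice, and phrases 3–4 restate phrases 1–2: a period heard twice, not a double period (which would end weakly at phrase 2).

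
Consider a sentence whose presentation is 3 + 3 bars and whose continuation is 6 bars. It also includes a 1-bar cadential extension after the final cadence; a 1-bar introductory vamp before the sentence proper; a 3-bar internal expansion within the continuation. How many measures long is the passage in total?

Basic sentence: 3 + 3 + 6 = 12 bars.
12 (basic form) + 1 (cadential extension) + 1 (introduction) + 3 (internal expansion) = 17.

17 measures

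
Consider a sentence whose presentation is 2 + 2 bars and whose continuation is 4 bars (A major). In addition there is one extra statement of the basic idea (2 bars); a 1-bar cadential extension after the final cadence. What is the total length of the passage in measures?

11 measures

Basic sentence: 2 + 2 + 4 = 8 bars.
8 (basic form) + 2 (extra statement) + 1 (cadential extension) = 11.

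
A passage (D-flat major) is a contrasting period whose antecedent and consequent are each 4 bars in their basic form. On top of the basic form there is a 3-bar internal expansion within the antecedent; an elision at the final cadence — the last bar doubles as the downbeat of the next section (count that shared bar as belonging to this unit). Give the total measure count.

Basic contrasting period: 4 + 4 = 8 bars.
8 (basic form) + 3 (internal expansion) = 11.
The elision shares a bar with the next section but does not change this unit's count.

11 measures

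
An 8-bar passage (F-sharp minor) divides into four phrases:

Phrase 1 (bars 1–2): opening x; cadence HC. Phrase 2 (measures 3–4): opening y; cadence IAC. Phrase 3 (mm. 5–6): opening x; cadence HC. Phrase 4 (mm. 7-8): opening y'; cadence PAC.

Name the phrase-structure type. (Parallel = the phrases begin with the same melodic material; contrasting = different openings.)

Four phrases in two halves: the first half (mm. 1-4) ends with an imperfect authentic cadence, the second (mm. 5–8) with a perfect authentic cadence — a large antecedent–consequent pair, i.e. a double period.
Phrase 3 begins with the same material as phrase 1, making it parallel.

parallel double period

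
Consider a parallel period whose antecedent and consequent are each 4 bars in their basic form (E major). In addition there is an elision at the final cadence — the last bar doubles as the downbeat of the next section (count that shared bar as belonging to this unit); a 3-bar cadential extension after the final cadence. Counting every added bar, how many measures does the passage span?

11 measures

Basic parallel period: 4 + 4 = 8 bars.
8 (basic form) + 3 (cadential extension) = 11.
The elision shares a bar with the next section but does not change this unit's count.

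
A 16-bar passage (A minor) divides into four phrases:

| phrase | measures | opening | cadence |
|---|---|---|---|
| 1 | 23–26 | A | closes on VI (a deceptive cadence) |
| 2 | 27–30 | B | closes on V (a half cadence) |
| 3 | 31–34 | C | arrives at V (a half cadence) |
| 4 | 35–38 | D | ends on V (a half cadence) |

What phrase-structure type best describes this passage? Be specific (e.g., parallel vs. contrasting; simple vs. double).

phrase group

Phrase 4 ends with a half cadence, no stronger than phrase 2's half cadence, so the four phrases do not form a double period; nor do phrases 3–4 duplicate 1–2, so it is not a repeated period. With no phrase reaching a conclusive cadence, the passage is a phrase group.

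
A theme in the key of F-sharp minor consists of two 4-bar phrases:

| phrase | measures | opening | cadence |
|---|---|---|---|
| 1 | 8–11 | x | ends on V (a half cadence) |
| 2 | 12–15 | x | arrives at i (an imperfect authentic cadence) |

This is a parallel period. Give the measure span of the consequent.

The phrase ending with the weaker cadence (half cadence) is the antecedent; the one ending more conclusively (imperfect authentic cadence) is the consequent. The consequent is measures 12–15.

measures 12–15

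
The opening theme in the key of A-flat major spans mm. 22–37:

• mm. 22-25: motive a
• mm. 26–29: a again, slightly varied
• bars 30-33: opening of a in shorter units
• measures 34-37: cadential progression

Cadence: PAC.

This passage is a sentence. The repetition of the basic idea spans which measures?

The presentation of a sentence is the basic idea (bars 22-25) plus its repetition (mm. 26–29); the repetition of the basic idea is therefore bars 26–29.

measures 26–29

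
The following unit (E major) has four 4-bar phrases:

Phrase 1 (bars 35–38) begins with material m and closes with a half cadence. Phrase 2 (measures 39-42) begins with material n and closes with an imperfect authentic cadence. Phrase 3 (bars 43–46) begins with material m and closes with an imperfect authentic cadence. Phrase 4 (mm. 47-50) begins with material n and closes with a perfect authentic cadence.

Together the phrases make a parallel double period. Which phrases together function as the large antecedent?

In a double period the first pair of phrases (ending imperfect authentic cadence) is the large antecedent and the second pair (ending perfect authentic cadence) is the large consequent; the antecedent is phrases 1 and 2.

phrases 1 and 2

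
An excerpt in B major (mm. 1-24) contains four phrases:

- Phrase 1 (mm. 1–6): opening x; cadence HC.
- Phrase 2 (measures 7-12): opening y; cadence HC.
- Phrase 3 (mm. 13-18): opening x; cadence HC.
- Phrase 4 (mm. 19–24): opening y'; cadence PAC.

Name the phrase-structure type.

parallel double period

Four phrases in two halves: the first half (mm. 1-12) ends with a half cadence, the second (measures 13–24) with a perfect authentic cadence — a large antecedent–consequent pair, i.e. a double period.
Phrase 3 begins with the same material as phrase 1, making it parallel.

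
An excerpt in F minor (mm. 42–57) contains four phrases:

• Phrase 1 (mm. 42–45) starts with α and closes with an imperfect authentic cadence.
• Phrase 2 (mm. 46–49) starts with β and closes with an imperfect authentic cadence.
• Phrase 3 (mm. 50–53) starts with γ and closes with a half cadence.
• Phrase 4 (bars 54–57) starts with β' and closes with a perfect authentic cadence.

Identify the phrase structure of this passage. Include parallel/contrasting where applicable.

contrasting double period

Four phrases in two halves: the first half (mm. 42-49) ends with an imperfect authentic cadence, the second (mm. 50–57) with a perfect authentic cadence — a large antecedent–consequent pair, i.e. a double period.
Phrase 3 begins with different material from phrase 1, making it contrasting.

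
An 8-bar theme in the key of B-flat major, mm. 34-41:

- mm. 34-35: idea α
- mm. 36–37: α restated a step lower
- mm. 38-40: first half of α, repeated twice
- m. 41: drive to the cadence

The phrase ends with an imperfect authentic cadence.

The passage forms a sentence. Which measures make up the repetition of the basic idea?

The presentation of a sentence is the basic idea (mm. 34-35) plus its repetition (mm. 36–37); the repetition of the basic idea is therefore bars 36-37.

measures 36–37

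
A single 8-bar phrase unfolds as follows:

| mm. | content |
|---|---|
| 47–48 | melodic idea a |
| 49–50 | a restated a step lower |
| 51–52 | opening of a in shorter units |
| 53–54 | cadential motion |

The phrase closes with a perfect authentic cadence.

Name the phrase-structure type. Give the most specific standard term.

Basic idea (bars 47–48) + its repetition (mm. 49–50) form the presentation; fragmentation and cadence (measures 51–54) form the continuation — the 8-bar whole is a sentence.

sentence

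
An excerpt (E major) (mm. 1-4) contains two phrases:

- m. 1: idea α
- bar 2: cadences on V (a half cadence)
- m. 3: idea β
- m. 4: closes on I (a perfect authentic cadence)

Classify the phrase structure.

Phrase 1 ends with a half cadence (weaker) and phrase 2 with a perfect authentic cadence (stronger): antecedent + consequent = a period.
The two phrases open with different material (α / β), so the period is contrasting.

contrasting period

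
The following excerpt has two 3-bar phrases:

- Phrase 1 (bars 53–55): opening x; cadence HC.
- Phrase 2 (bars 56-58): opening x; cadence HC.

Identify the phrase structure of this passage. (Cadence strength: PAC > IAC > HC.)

repeated phrase

Both phrases have the same opening (x) and the same cadence (half cadence): the second is a restatement, not a consequent, so this is a repeated phrase rather than a period.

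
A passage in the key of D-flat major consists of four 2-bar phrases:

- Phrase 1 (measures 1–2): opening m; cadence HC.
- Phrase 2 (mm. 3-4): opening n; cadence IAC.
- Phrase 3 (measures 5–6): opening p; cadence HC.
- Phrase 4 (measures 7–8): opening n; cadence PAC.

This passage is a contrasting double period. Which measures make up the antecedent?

In a double period the four phrases pair into a large antecedent (phrases 1–2, ending imperfect authentic cadence) and a large consequent (phrases 3–4, ending perfect authentic cadence). The antecedent spans bars 1-4.

measures 1–4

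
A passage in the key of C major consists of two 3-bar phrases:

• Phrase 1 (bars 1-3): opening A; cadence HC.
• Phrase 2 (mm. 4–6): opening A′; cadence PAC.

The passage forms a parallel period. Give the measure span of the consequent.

The phrase ending with the weaker cadence (half cadence) is the antecedent; the one ending more conclusively (perfect authentic cadence) is the consequent. The consequent is measures 4–6.

measures 4–6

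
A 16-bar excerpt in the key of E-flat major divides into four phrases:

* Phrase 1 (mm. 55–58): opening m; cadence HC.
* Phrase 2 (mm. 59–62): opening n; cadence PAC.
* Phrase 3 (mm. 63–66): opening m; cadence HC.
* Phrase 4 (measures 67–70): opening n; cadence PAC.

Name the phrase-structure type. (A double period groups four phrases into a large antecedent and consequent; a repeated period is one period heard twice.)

The cadence pattern HC–PAC–HC–PAC is weak–strong twice, and phrases 3–4 restate phrases 1–2: a period heard twice, not a double period (which would end weakly at phrase 2).

repeated period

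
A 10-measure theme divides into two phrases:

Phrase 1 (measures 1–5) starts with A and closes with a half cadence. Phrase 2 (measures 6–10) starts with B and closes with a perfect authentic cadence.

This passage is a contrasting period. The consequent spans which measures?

The antecedent is the phrase ending with the weaker cadence (half cadence, phrase 1) and the consequent the one ending more conclusively (perfect authentic cadence, phrase 2); the consequent is mm. 6–10.

measures 6–10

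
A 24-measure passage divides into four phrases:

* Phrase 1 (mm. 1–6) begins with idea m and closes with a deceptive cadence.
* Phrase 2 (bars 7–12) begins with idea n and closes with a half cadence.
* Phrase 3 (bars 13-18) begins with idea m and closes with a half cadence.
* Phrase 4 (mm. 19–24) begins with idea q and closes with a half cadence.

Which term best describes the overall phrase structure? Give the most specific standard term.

Phrase 4 ends with a half cadence, no stronger than phrase 2's half cadence, so the four phrases do not form a double period; nor do phrases 3–4 duplicate 1–2, so it is not a repeated period. With no phrase reaching a conclusive cadence, the passage is a phrase group.

phrase group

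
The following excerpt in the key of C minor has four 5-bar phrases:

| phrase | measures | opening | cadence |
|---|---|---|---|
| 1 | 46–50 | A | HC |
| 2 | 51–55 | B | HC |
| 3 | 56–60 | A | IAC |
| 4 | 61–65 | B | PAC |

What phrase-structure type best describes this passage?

Four phrases in two halves: the first half (measures 46–55) ends with a half cadence, the second (mm. 56–65) with a perfect authentic cadence — a large antecedent–consequent pair, i.e. a double period.
Phrase 3 begins with the same material as phrase 1, making it parallel.

parallel double period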